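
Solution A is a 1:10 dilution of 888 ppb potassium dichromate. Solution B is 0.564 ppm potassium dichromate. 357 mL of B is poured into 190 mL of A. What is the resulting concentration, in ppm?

C_A = 888 ppb / 10 = 88.8 ppb.
C_B = 0.564 ppm = 564 ppb.
C_mix = (C_A·V_A + C_B·V_B)/(V_A + V_B) = (88.8×190 + 564×357) / 547.0 = 399 ppb = 0.399 ppm.

0.399 ppm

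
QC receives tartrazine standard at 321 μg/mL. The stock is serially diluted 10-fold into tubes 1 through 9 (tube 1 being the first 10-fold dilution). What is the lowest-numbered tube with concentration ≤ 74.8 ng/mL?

Tube n has concentration 321 μg/mL / 10ⁿ.
Need 10ⁿ ≥ 321 μg/mL / 74.8 ng/mL = 4291, so n ≥ 3.63.
First such tube: n = 4.

tube 4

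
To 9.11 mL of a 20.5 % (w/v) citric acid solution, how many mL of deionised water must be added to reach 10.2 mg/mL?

174 mL

10.2 mg/mL = 1.02 % (w/v).
V₂ = C₁V₁/C₂ = 20.5 × 9.11 / 1.02 = 183 mL.
Diluent to add = V₂ − V₁ = 183 − 9.11 = 174 mL.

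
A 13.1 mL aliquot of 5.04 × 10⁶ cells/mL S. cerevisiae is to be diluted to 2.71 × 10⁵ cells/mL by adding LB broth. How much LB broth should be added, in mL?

V₂ = C₁V₁/C₂ = 5.04 × 10⁶ × 13.1 / 2.71 × 10⁵ = 244 mL.
Diluent to add = V₂ − V₁ = 244 − 13.1 = 231 mL.

231 mL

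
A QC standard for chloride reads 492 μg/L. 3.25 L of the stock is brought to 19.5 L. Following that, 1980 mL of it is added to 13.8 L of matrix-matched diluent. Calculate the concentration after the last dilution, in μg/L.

10.3 μg/L

Overall dilution factor = 6 × 7.970 = 47.8.
492 μg/L / 47.8 = 10.3 μg/L.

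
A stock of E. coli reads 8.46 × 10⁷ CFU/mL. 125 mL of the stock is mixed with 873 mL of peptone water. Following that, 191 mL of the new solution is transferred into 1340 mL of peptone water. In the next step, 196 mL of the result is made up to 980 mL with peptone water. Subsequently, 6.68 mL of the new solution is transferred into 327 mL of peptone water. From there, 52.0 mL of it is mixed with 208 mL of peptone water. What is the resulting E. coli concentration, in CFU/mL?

Overall dilution factor = 7.984 × 8.016 × 5 × 49.95 × 5 = 7.99 × 10⁴.
8.46 × 10⁷ CFU/mL / 7.99 × 10⁴ = 1060 CFU/mL.

1060 CFU/mL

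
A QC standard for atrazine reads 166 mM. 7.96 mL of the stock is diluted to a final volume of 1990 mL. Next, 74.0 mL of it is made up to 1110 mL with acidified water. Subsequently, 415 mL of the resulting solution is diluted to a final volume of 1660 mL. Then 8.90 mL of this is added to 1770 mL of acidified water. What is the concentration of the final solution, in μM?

0.0554 μM

Overall dilution factor = 250 × 15 × 4 × 199.9 = 3.00 × 10⁶.
166 mM / 3.00 × 10⁶ = 5.54 × 10⁻⁵ mM = 0.0554 μM.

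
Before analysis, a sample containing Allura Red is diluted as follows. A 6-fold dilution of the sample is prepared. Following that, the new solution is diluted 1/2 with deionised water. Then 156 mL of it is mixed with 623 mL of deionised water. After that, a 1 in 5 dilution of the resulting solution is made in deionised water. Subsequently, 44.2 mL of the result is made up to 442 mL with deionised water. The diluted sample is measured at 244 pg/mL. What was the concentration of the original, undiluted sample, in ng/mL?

Overall dilution factor = 6 × 2 × 4.994 × 5 × 10 = 2996.
Original = 244 pg/mL × 2996 = 7.31 × 10⁵ pg/mL = 731 ng/mL.

731 ng/mL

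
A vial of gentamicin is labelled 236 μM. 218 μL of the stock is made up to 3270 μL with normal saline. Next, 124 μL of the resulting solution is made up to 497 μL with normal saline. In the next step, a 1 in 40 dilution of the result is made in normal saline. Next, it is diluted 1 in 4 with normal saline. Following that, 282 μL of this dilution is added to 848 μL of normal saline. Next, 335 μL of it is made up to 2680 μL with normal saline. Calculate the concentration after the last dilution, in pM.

765 pM

Overall dilution factor = 15 × 4.008 × 40 × 4 × 4.007 × 8 = 3.08 × 10⁵.
236 μM / 3.08 × 10⁵ = 7.65 × 10⁻⁴ μM = 765 pM.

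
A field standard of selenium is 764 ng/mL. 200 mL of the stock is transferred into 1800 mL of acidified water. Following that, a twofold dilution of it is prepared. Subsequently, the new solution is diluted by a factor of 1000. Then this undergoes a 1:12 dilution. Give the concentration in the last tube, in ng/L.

Overall dilution factor = 10 × 2 × 1000 × 12 = 2.40 × 10⁵.
764 ng/mL / 2.40 × 10⁵ = 3.18 × 10⁻³ ng/mL = 3.18 ng/L.

3.18 ng/L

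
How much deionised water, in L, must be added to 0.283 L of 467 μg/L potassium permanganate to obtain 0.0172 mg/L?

7.40 L

0.0172 mg/L = 17.2 μg/L.
V₂ = C₁V₁/C₂ = 467 × 0.283 / 17.2 = 7.68 L.
Diluent to add = V₂ − V₁ = 7.68 − 0.283 = 7.40 L.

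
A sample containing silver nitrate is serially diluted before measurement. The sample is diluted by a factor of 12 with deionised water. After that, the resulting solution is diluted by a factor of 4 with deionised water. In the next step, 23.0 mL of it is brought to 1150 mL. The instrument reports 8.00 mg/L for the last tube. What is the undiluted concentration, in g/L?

19.2 g/L

Overall dilution factor = 12 × 4 × 50 = 2400.
Original = 8.00 mg/L × 2400 = 1.92 × 10⁴ mg/L = 19.2 g/L.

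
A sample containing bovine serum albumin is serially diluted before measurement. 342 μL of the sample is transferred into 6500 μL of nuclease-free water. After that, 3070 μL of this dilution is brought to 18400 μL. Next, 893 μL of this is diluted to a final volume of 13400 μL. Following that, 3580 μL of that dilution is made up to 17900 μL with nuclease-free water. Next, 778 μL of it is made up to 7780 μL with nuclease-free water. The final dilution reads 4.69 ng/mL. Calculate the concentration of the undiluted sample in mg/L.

422 mg/L

Overall dilution factor = 20.01 × 5.993 × 15.01 × 5 × 10 = 9.00 × 10⁴.
Original = 4.69 ng/mL × 9.00 × 10⁴ = 4.22 × 10⁵ ng/mL = 422 mg/L.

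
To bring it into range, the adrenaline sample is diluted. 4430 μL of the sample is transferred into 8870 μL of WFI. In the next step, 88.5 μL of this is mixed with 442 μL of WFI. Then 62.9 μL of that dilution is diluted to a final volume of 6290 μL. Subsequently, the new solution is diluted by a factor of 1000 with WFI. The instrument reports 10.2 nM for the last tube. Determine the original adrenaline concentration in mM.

Overall dilution factor = 3.002 × 5.994 × 100 × 1000 = 1.80 × 10⁶.
Original = 10.2 nM × 1.80 × 10⁶ = 1.84 × 10⁷ nM = 18.4 mM.

18.4 mM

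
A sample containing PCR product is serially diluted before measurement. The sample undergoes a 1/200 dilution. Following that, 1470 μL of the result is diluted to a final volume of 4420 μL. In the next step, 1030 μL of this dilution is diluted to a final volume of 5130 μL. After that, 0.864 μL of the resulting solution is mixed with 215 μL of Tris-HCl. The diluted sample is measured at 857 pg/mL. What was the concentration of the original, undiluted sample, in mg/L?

641 mg/L

Overall dilution factor = 200 × 3.007 × 4.981 × 249.8 = 7.48 × 10⁵.
Original = 857 pg/mL × 7.48 × 10⁵ = 6.41 × 10⁸ pg/mL = 641 mg/L.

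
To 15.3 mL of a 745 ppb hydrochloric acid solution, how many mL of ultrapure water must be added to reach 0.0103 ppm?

1090 mL

0.0103 ppm = 10.3 ppb.
V₂ = C₁V₁/C₂ = 745 × 15.3 / 10.3 = 1107 mL.
Diluent to add = V₂ − V₁ = 1107 − 15.3 = 1090 mL.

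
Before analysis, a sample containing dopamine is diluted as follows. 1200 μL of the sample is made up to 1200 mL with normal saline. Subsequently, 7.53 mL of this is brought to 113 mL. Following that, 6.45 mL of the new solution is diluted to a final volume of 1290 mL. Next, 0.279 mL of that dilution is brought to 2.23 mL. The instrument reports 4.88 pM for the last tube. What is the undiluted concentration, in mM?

Overall dilution factor = 1000 × 15.01 × 200 × 7.993 = 2.40 × 10⁷.
Original = 4.88 pM × 2.40 × 10⁷ = 1.17 × 10⁸ pM = 0.117 mM.

0.117 mM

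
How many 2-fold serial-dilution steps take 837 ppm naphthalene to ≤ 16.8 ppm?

Need 2ⁿ ≥ 49.8, so n ≥ log(49.8)/log(2) = 5.64.
Minimum whole steps: n = 6.

6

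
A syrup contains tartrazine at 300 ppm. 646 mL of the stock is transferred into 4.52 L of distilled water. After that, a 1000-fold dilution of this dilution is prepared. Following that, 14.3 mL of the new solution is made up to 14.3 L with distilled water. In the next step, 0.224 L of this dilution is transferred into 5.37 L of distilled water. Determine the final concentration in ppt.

1.50 ppt

Overall dilution factor = 7.997 × 1000 × 1000 × 24.97 = 2.00 × 10⁸.
300 ppm / 2.00 × 10⁸ = 1.50 × 10⁻⁶ ppm = 1.50 ppt.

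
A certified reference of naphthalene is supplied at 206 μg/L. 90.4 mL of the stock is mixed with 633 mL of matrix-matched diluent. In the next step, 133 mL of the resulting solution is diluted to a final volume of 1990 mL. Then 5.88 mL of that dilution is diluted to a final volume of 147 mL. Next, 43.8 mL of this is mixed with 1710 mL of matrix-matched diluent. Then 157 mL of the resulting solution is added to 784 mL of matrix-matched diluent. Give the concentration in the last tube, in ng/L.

Overall dilution factor = 8.002 × 14.96 × 25 × 40.04 × 5.994 = 7.18 × 10⁵.
206 μg/L / 7.18 × 10⁵ = 2.87 × 10⁻⁴ μg/L = 0.287 ng/L.

0.287 ng/L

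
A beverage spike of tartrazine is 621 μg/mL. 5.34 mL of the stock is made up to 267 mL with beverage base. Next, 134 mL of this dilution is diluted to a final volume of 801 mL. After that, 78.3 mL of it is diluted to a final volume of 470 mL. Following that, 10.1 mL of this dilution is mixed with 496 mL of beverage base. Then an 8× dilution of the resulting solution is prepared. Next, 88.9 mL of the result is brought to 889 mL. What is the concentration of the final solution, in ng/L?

Overall dilution factor = 50 × 5.978 × 6.003 × 50.11 × 8 × 10 = 7.19 × 10⁶.
621 μg/mL / 7.19 × 10⁶ = 8.63 × 10⁻⁵ μg/mL = 86.3 ng/L.

86.3 ng/L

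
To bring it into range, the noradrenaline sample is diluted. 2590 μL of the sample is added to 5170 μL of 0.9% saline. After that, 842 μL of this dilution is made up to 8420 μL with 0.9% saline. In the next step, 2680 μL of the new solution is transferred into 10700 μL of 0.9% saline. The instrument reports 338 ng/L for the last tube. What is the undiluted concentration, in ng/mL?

Overall dilution factor = 2.996 × 10 × 4.993 = 150.
Original = 338 ng/L × 150 = 5.06 × 10⁴ ng/L = 50.6 ng/mL.

50.6 ng/mL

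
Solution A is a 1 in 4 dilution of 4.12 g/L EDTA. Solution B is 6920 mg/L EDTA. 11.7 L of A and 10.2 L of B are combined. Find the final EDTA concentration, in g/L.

3.77 g/L

C_A = 4.12 g/L / 4 = 1.03 g/L.
C_B = 6920 mg/L = 6.92 g/L.
C_mix = (C_A·V_A + C_B·V_B)/(V_A + V_B) = (1.03×11.7 + 6.92×10.2) / 21.90 = 3.77 g/L.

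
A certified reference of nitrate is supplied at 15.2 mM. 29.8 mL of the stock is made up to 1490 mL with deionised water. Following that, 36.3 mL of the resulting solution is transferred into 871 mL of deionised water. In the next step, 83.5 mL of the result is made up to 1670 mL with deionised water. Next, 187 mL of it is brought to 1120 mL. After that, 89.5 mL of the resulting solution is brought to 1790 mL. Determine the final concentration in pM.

Overall dilution factor = 50 × 24.99 × 20 × 5.989 × 20 = 2.99 × 10⁶.
15.2 mM / 2.99 × 10⁶ = 5.08 × 10⁻⁶ mM = 5080 pM.

5080 pM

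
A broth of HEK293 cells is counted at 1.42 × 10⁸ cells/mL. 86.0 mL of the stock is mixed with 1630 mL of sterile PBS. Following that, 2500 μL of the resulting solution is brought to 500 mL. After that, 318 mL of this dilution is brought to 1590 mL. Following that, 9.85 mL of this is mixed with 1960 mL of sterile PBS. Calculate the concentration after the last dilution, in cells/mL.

35.6 cells/mL

Overall dilution factor = 19.95 × 200 × 5 × 200.0 = 3.99 × 10⁶.
1.42 × 10⁸ cells/mL / 3.99 × 10⁶ = 35.6 cells/mL.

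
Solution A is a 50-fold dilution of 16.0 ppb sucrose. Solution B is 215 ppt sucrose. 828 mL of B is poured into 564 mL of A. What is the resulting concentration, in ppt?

C_A = 16.0 ppb / 50 = 0.320 ppb.
C_B = 215 ppt = 0.215 ppb.
C_mix = (C_A·V_A + C_B·V_B)/(V_A + V_B) = (0.320×564 + 0.215×828) / 1392 = 0.258 ppb = 258 ppt.

258 ppt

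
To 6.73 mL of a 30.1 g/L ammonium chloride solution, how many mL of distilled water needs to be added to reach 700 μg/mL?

700 μg/mL = 0.700 g/L.
V₂ = C₁V₁/C₂ = 30.1 × 6.73 / 0.700 = 289 mL.
Diluent to add = V₂ − V₁ = 289 − 6.73 = 283 mL.

283 mL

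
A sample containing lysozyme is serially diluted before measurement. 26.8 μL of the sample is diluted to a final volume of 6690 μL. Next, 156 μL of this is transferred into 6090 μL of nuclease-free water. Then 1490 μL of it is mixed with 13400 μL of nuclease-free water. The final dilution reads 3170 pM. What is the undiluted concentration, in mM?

0.317 mM

Overall dilution factor = 249.6 × 40.04 × 9.993 = 9.99 × 10⁴.
Original = 3170 pM × 9.99 × 10⁴ = 3.17 × 10⁸ pM = 0.317 mM.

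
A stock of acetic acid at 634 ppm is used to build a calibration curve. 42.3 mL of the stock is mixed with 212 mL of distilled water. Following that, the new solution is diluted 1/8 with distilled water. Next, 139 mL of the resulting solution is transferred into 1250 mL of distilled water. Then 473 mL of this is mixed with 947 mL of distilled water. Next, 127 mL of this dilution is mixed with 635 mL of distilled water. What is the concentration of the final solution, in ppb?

73.2 ppb

Overall dilution factor = 6.012 × 8 × 9.993 × 3.002 × 6 = 8657.
634 ppm / 8657 = 0.0732 ppm = 73.2 ppb.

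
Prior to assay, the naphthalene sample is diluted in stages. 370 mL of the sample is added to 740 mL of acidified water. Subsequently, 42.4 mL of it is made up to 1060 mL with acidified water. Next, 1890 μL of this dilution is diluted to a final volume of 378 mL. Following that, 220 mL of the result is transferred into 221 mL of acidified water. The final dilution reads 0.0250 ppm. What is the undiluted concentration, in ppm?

Overall dilution factor = 3 × 25 × 200 × 2.005 = 3.01 × 10⁴.
Original = 0.0250 ppm × 3.01 × 10⁴ = 752 ppm.

752 ppm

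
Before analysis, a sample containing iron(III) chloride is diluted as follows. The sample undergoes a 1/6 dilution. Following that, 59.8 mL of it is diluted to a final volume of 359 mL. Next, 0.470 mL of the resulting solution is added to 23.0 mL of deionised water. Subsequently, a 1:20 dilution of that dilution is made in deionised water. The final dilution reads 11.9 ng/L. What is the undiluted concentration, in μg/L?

428 μg/L

Overall dilution factor = 6 × 6.003 × 49.94 × 20 = 3.60 × 10⁴.
Original = 11.9 ng/L × 3.60 × 10⁴ = 4.28 × 10⁵ ng/L = 428 μg/L.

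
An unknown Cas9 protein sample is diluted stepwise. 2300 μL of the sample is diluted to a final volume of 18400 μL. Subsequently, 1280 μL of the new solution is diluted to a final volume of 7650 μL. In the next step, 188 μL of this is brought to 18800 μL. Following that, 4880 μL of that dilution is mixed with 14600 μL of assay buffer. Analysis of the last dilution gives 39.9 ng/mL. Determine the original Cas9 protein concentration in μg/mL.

Overall dilution factor = 8 × 5.977 × 100 × 3.992 = 1.91 × 10⁴.
Original = 39.9 ng/mL × 1.91 × 10⁴ = 7.62 × 10⁵ ng/mL = 762 μg/mL.

762 μg/mL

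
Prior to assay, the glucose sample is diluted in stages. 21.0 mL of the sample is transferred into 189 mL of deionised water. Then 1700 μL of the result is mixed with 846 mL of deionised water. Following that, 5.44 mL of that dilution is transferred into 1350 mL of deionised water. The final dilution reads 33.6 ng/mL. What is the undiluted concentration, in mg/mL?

41.7 mg/mL

Overall dilution factor = 10 × 498.6 × 249.2 = 1.24 × 10⁶.
Original = 33.6 ng/mL × 1.24 × 10⁶ = 4.17 × 10⁷ ng/mL = 41.7 mg/mL.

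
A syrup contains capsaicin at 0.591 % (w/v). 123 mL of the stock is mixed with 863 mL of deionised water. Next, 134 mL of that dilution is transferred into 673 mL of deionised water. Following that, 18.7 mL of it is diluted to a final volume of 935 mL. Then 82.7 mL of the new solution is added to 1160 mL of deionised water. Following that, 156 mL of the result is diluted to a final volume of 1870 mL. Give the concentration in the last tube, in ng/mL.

Overall dilution factor = 8.016 × 6.022 × 50 × 15.03 × 11.99 = 4.35 × 10⁵.
0.591 % (w/v) / 4.35 × 10⁵ = 1.36 × 10⁻⁶ % (w/v) = 13.6 ng/mL.

13.6 ng/mL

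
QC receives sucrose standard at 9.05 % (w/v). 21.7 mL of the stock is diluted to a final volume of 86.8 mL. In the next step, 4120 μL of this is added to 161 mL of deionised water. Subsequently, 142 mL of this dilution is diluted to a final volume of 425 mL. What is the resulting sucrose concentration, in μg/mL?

189 μg/mL

Overall dilution factor = 4 × 40.08 × 2.993 = 480.
9.05 % (w/v) / 480 = 0.0189 % (w/v) = 189 μg/mL.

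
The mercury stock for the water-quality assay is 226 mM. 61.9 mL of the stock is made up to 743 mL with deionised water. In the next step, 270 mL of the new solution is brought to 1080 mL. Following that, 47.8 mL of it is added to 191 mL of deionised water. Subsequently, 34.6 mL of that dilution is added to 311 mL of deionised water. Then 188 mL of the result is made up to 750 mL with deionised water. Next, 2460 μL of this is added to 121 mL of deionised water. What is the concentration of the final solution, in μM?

0.471 μM

Overall dilution factor = 12.00 × 4 × 4.996 × 9.988 × 3.989 × 50.19 = 4.80 × 10⁵.
226 mM / 4.80 × 10⁵ = 4.71 × 10⁻⁴ mM = 0.471 μM.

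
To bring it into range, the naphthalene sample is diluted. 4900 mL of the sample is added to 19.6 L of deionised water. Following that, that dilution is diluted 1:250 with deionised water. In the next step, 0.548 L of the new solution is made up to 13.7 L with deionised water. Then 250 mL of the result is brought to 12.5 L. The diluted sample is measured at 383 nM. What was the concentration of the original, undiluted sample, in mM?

598 mM

Overall dilution factor = 5 × 250 × 25 × 50 = 1.56 × 10⁶.
Original = 383 nM × 1.56 × 10⁶ = 5.98 × 10⁸ nM = 598 mM.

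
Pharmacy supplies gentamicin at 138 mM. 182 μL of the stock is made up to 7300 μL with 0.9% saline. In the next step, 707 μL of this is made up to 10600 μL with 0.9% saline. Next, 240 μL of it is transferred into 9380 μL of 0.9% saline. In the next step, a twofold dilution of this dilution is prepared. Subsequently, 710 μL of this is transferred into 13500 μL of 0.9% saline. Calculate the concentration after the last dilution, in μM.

0.143 μM

Overall dilution factor = 40.11 × 14.99 × 40.08 × 2 × 20.01 = 9.65 × 10⁵.
138 mM / 9.65 × 10⁵ = 1.43 × 10⁻⁴ mM = 0.143 μM.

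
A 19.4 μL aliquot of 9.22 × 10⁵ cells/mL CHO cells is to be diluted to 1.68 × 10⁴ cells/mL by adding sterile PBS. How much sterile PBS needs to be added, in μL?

1050 μL

V₂ = C₁V₁/C₂ = 9.22 × 10⁵ × 19.4 / 1.68 × 10⁴ = 1065 μL.
Diluent to add = V₂ − V₁ = 1065 − 19.4 = 1050 μL.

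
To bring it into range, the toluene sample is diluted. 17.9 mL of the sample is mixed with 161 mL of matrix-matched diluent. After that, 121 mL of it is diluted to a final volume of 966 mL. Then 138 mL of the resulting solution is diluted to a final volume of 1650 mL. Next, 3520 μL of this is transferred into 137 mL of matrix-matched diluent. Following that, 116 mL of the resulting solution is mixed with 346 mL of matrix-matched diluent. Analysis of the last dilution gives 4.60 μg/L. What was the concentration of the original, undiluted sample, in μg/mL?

Overall dilution factor = 9.994 × 7.983 × 11.96 × 39.92 × 3.983 = 1.52 × 10⁵.
Original = 4.60 μg/L × 1.52 × 10⁵ = 6.98 × 10⁵ μg/L = 698 μg/mL.

698 μg/mL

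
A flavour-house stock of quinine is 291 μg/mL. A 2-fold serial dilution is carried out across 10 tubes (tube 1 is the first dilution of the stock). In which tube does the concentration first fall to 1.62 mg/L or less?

tube 8

Tube n has concentration 291 μg/mL / 2ⁿ.
Need 2ⁿ ≥ 291 μg/mL / 1.62 mg/L = 180, so n ≥ 7.49.
First such tube: n = 8.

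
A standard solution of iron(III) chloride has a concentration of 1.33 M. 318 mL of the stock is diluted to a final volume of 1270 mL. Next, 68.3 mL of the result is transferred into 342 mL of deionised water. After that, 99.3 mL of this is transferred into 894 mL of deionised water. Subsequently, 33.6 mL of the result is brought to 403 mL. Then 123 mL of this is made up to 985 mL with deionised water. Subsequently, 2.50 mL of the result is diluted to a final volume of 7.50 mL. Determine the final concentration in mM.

0.0192 mM

Overall dilution factor = 3.994 × 6.007 × 10.00 × 11.99 × 8.008 × 3 = 6.92 × 10⁴.
1.33 M / 6.92 × 10⁴ = 1.92 × 10⁻⁵ M = 0.0192 mM.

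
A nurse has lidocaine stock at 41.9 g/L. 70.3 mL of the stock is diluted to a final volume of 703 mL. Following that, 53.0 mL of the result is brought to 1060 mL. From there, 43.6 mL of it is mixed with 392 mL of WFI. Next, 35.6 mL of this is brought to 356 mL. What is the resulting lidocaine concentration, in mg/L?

2.10 mg/L

Overall dilution factor = 10 × 20 × 9.991 × 10 = 2.00 × 10⁴.
41.9 g/L / 2.00 × 10⁴ = 2.10 × 10⁻³ g/L = 2.10 mg/L.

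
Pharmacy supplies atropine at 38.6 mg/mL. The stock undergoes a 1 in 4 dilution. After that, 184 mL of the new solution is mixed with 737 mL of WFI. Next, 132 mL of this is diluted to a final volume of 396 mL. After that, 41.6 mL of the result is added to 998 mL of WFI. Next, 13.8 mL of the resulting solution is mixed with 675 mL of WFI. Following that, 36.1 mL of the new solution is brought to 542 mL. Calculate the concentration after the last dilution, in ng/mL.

34.3 ng/mL

Overall dilution factor = 4 × 5.005 × 3 × 24.99 × 49.91 × 15.01 = 1.12 × 10⁶.
38.6 mg/mL / 1.12 × 10⁶ = 3.43 × 10⁻⁵ mg/mL = 34.3 ng/mL.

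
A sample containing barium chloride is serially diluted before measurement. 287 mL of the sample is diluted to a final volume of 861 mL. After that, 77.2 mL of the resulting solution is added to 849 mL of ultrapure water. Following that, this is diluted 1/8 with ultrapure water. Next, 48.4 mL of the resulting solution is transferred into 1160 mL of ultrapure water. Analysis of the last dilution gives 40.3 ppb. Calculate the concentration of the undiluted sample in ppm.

Overall dilution factor = 3 × 12.00 × 8 × 24.97 = 7189.
Original = 40.3 ppb × 7189 = 2.90 × 10⁵ ppb = 290 ppm.

290 ppm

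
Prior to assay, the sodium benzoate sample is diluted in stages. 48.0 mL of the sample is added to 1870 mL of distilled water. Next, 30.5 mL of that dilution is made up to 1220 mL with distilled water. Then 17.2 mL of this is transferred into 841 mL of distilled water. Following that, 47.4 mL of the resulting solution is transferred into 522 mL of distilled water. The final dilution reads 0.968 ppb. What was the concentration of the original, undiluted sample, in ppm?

Overall dilution factor = 39.96 × 40 × 49.90 × 12.01 = 9.58 × 10⁵.
Original = 0.968 ppb × 9.58 × 10⁵ = 9.27 × 10⁵ ppb = 927 ppm.

927 ppm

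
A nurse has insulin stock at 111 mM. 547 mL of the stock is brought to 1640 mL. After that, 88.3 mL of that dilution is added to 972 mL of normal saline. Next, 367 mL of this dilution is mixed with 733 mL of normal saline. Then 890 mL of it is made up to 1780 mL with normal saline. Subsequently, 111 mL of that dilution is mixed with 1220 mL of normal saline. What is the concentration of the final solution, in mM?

0.0429 mM

Overall dilution factor = 2.998 × 12.01 × 2.997 × 2 × 11.99 = 2588.
111 mM / 2588 = 0.0429 mM.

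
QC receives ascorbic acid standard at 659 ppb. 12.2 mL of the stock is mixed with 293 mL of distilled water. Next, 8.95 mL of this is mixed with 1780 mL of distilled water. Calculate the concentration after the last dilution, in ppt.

Overall dilution factor = 25.02 × 199.9 = 5000.
659 ppb / 5000 = 0.132 ppb = 132 ppt.

132 ppt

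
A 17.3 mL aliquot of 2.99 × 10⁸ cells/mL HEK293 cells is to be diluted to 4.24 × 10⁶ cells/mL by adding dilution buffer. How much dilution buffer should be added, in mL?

V₂ = C₁V₁/C₂ = 2.99 × 10⁸ × 17.3 / 4.24 × 10⁶ = 1220 mL.
Diluent to add = V₂ − V₁ = 1220 − 17.3 = 1200 mL.

1200 mL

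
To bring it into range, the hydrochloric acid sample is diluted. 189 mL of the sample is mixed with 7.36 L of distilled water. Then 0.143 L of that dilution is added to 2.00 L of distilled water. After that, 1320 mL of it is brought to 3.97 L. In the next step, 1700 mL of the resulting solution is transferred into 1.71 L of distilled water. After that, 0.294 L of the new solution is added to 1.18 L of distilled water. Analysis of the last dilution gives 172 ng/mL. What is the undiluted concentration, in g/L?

3.11 g/L

Overall dilution factor = 39.94 × 14.99 × 3.008 × 2.006 × 5.014 = 1.81 × 10⁴.
Original = 172 ng/mL × 1.81 × 10⁴ = 3.11 × 10⁶ ng/mL = 3.11 g/L.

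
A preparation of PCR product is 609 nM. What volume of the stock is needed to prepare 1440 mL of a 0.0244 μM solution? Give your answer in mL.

57.7 mL

0.0244 μM = 24.4 nM.
V₁ = C₂V₂/C₁ = 24.4 × 1440 / 609 = 57.7 mL.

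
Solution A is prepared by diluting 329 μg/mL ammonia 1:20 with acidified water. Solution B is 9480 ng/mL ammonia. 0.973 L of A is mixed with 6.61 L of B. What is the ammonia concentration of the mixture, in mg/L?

10.4 mg/L

C_A = 329 μg/mL / 20 = 16.4 μg/mL.
C_B = 9480 ng/mL = 9.48 μg/mL.
C_mix = (C_A·V_A + C_B·V_B)/(V_A + V_B) = (16.4×0.973 + 9.48×6.61) / 7.583 = 10.4 μg/mL = 10.4 mg/L.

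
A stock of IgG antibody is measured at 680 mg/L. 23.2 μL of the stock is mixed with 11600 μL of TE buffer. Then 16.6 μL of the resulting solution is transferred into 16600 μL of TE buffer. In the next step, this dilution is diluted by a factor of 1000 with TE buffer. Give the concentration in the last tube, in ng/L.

1.36 ng/L

Overall dilution factor = 501 × 1001 × 1000 = 5.02 × 10⁸.
680 mg/L / 5.02 × 10⁸ = 1.36 × 10⁻⁶ mg/L = 1.36 ng/L.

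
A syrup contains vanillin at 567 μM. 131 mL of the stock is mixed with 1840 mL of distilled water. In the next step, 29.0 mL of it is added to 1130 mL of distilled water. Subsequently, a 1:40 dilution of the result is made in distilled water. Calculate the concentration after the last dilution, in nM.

23.6 nM

Overall dilution factor = 15.05 × 39.97 × 40 = 2.41 × 10⁴.
567 μM / 2.41 × 10⁴ = 0.0236 μM = 23.6 nM.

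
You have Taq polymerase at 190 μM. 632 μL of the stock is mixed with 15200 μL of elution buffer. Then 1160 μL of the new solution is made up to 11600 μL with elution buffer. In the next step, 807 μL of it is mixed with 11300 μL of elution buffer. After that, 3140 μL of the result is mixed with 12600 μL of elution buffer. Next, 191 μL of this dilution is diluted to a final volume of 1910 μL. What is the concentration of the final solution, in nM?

Overall dilution factor = 25.05 × 10 × 15.00 × 5.013 × 10 = 1.88 × 10⁵.
190 μM / 1.88 × 10⁵ = 1.01 × 10⁻³ μM = 1.01 nM.

1.01 nM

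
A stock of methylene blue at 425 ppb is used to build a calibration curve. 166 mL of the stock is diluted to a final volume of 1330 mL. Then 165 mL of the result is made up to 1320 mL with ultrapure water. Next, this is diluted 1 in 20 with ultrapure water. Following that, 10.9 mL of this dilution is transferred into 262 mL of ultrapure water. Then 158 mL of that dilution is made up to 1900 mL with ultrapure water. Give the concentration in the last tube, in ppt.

1.10 ppt

Overall dilution factor = 8.012 × 8 × 20 × 25.04 × 12.03 = 3.86 × 10⁵.
425 ppb / 3.86 × 10⁵ = 1.10 × 10⁻³ ppb = 1.10 ppt.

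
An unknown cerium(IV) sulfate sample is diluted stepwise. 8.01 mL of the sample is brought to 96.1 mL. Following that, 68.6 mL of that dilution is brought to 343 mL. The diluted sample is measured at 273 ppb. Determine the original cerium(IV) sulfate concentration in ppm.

16.4 ppm

Overall dilution factor = 12.00 × 5 = 60.0.
Original = 273 ppb × 60.0 = 1.64 × 10⁴ ppb = 16.4 ppm.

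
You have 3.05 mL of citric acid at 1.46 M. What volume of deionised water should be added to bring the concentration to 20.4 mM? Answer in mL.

20.4 mM = 0.0204 M.
V₂ = C₁V₁/C₂ = 1.46 × 3.05 / 0.0204 = 218 mL.
Diluent to add = V₂ − V₁ = 218 − 3.05 = 215 mL.

215 mL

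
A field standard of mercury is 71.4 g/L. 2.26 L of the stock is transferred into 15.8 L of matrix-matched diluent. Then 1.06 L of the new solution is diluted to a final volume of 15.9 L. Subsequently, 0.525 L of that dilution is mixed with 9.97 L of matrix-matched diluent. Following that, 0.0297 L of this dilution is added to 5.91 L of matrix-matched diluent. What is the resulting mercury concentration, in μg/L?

Overall dilution factor = 7.991 × 15 × 19.99 × 200.0 = 4.79 × 10⁵.
71.4 g/L / 4.79 × 10⁵ = 1.49 × 10⁻⁴ g/L = 149 μg/L.

149 μg/L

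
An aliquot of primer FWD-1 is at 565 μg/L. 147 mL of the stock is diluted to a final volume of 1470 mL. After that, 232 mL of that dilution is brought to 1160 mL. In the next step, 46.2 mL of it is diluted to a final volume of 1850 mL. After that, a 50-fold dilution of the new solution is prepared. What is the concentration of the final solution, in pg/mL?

5.64 pg/mL

Overall dilution factor = 10 × 5 × 40.04 × 50 = 1.00 × 10⁵.
565 μg/L / 1.00 × 10⁵ = 5.64 × 10⁻³ μg/L = 5.64 pg/mL.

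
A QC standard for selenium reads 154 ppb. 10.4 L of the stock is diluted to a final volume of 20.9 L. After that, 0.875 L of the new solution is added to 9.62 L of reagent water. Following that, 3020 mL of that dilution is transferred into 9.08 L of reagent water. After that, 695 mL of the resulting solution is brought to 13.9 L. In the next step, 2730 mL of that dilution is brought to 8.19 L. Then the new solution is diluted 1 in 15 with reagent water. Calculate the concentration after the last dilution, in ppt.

1.77 ppt

Overall dilution factor = 2.010 × 11.99 × 4.007 × 20 × 3 × 15 = 8.69 × 10⁴.
154 ppb / 8.69 × 10⁴ = 1.77 × 10⁻³ ppb = 1.77 ppt.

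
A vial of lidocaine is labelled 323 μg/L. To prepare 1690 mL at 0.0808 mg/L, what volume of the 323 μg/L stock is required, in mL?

423 mL

0.0808 mg/L = 80.8 μg/L.
V₁ = C₂V₂/C₁ = 80.8 × 1690 / 323 = 423 mL.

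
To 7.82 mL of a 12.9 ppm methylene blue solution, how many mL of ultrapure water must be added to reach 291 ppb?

339 mL

291 ppb = 0.291 ppm.
V₂ = C₁V₁/C₂ = 12.9 × 7.82 / 0.291 = 347 mL.
Diluent to add = V₂ − V₁ = 347 − 7.82 = 339 mL.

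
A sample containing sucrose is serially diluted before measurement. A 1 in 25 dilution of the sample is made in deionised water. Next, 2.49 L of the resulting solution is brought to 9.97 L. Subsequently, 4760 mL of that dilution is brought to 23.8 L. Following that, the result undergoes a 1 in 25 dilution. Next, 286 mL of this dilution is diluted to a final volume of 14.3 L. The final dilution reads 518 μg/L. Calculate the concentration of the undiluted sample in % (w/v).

Overall dilution factor = 25 × 4.004 × 5 × 25 × 50 = 6.26 × 10⁵.
Original = 518 μg/L × 6.26 × 10⁵ = 3.24 × 10⁸ μg/L = 32.4 % (w/v).

32.4 % (w/v)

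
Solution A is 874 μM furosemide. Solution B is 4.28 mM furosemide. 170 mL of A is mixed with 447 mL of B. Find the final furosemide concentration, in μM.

C_B = 4.28 mM = 4280 μM.
C_mix = (C_A·V_A + C_B·V_B)/(V_A + V_B) = (874×170 + 4280×447) / 617.0 = 3342 μM.

3340 μM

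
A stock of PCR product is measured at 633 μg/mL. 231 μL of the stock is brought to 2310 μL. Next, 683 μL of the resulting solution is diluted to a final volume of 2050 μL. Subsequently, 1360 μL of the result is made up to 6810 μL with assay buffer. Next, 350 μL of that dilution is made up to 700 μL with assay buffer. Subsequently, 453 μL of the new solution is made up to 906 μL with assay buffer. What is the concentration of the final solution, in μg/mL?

Overall dilution factor = 10 × 3.001 × 5.007 × 2 × 2 = 601.
633 μg/mL / 601 = 1.05 μg/mL.

1.05 μg/mL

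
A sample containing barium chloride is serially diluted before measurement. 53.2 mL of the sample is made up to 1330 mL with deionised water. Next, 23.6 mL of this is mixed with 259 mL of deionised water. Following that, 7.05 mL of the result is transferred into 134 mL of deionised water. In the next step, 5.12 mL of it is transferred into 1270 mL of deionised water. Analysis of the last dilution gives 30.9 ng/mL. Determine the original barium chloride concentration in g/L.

46.1 g/L

Overall dilution factor = 25 × 11.97 × 20.01 × 249.0 = 1.49 × 10⁶.
Original = 30.9 ng/mL × 1.49 × 10⁶ = 4.61 × 10⁷ ng/mL = 46.1 g/L.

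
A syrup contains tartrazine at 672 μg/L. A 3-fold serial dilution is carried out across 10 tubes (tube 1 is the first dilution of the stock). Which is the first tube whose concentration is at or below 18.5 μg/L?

Tube n has concentration 672 μg/L / 3ⁿ.
Need 3ⁿ ≥ 672 μg/L / 18.5 μg/L = 36.3, so n ≥ 3.27.
First such tube: n = 4.

tube 4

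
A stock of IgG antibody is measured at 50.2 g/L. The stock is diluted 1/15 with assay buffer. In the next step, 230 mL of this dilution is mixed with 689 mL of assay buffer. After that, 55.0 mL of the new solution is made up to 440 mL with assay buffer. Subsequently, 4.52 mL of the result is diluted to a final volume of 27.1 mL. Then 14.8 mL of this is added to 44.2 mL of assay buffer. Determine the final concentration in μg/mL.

Overall dilution factor = 15 × 3.996 × 8 × 5.996 × 3.986 = 1.15 × 10⁴.
50.2 g/L / 1.15 × 10⁴ = 4.38 × 10⁻³ g/L = 4.38 μg/mL.

4.38 μg/mL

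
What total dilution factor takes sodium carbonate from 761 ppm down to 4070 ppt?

Factor = C₀/C_target = 761 ppm / 4070 ppt = 1.87 × 10⁵.

1.87 × 10⁵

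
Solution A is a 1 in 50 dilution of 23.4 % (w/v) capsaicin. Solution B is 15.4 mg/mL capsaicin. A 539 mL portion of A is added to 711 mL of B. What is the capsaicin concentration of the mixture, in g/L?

C_A = 23.4 % (w/v) / 50 = 0.468 % (w/v).
C_B = 15.4 mg/mL = 1.54 % (w/v).
C_mix = (C_A·V_A + C_B·V_B)/(V_A + V_B) = (0.468×539 + 1.54×711) / 1250 = 1.08 % (w/v) = 10.8 g/L.

10.8 g/L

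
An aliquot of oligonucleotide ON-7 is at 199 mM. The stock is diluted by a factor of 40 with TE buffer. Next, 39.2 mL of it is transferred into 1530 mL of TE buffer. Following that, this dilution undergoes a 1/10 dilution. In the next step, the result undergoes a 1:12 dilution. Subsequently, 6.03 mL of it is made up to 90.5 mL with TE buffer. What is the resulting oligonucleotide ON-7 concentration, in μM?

0.0690 μM

Overall dilution factor = 40 × 40.03 × 10 × 12 × 15.01 = 2.88 × 10⁶.
199 mM / 2.88 × 10⁶ = 6.90 × 10⁻⁵ mM = 0.0690 μM.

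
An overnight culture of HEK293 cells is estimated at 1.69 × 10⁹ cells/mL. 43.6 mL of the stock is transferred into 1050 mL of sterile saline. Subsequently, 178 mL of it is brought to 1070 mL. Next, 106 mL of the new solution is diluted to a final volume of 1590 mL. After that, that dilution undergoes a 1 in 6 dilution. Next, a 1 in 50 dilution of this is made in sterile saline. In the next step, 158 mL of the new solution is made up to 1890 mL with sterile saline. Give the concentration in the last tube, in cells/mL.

Overall dilution factor = 25.08 × 6.011 × 15 × 6 × 50 × 11.96 = 8.12 × 10⁶.
1.69 × 10⁹ cells/mL / 8.12 × 10⁶ = 208 cells/mL.

208 cells/mL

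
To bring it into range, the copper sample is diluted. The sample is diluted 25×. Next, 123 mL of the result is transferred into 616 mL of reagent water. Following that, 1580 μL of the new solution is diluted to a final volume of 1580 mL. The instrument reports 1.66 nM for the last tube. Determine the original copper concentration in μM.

Overall dilution factor = 25 × 6.008 × 1000 = 1.50 × 10⁵.
Original = 1.66 nM × 1.50 × 10⁵ = 2.49 × 10⁵ nM = 249 μM.

249 μM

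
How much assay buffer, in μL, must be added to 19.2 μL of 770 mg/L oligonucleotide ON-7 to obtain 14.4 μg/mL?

14.4 μg/mL = 14.4 mg/L.
V₂ = C₁V₁/C₂ = 770 × 19.2 / 14.4 = 1027 μL.
Diluent to add = V₂ − V₁ = 1027 − 19.2 = 1010 μL.

1010 μL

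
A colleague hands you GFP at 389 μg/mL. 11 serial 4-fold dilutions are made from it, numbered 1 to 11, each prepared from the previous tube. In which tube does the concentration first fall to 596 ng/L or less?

tube 10

Tube n has concentration 389 μg/mL / 4ⁿ.
Need 4ⁿ ≥ 389 μg/mL / 596 ng/L = 6.53 × 10⁵, so n ≥ 9.66.
First such tube: n = 10.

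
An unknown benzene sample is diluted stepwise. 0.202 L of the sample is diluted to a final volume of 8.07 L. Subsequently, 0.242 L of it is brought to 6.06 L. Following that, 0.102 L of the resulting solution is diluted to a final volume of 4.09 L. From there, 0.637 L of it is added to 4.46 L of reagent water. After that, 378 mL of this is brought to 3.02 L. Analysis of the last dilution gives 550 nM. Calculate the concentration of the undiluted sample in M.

Overall dilution factor = 39.95 × 25.04 × 40.10 × 8.002 × 7.989 = 2.56 × 10⁶.
Original = 550 nM × 2.56 × 10⁶ = 1.41 × 10⁹ nM = 1.41 M.

1.41 M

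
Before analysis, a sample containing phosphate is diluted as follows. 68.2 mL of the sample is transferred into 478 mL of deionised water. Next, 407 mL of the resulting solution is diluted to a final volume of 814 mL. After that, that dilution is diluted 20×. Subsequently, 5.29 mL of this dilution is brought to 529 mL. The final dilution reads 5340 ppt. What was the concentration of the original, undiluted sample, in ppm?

Overall dilution factor = 8.009 × 2 × 20 × 100 = 3.20 × 10⁴.
Original = 5340 ppt × 3.20 × 10⁴ = 1.71 × 10⁸ ppt = 171 ppm.

171 ppm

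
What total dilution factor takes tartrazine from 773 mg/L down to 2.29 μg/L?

3.38 × 10⁵

Factor = C₀/C_target = 773 mg/L / 2.29 μg/L = 3.38 × 10⁵.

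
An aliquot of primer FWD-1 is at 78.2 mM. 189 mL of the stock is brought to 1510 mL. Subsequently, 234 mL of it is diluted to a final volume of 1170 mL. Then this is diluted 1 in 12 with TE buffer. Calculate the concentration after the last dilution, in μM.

Overall dilution factor = 7.989 × 5 × 12 = 479.
78.2 mM / 479 = 0.163 mM = 163 μM.

163 μM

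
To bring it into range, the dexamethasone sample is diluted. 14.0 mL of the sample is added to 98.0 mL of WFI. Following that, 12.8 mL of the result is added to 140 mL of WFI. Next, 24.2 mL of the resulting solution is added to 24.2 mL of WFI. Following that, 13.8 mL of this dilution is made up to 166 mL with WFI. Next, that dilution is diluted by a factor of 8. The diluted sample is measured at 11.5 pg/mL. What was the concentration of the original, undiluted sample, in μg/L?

Overall dilution factor = 8 × 11.94 × 2 × 12.03 × 8 = 1.84 × 10⁴.
Original = 11.5 pg/mL × 1.84 × 10⁴ = 2.11 × 10⁵ pg/mL = 211 μg/L.

211 μg/L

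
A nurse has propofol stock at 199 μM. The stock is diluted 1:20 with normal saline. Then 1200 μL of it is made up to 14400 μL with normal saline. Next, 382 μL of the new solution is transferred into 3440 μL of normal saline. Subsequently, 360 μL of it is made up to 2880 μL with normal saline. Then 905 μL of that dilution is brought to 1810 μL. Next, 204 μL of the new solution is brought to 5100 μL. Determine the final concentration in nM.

Overall dilution factor = 20 × 12 × 10.01 × 8 × 2 × 25 = 9.61 × 10⁵.
199 μM / 9.61 × 10⁵ = 2.07 × 10⁻⁴ μM = 0.207 nM.

0.207 nM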